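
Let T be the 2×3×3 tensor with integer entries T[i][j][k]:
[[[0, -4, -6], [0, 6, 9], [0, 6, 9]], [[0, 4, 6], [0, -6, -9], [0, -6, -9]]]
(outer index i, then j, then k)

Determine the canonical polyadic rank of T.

Lower bound: T ≠ 0 (e.g. T[0,0,1] = -4), so rank(T) ≥ 1.
Upper bound: the mode-1 fibre T[:,0,1] = [-4, 4] gives a = [1, -1] (primitive direction); the mode-2 fibre T[0,:,1] = [-4, 6, 6] gives b = [2, -3, -3]; then c[k] = T[0,0,k] / (a[0]·b[0]) = [0, -4, -6] / 2 = [0, -2, -3].
Expanding [1, -1] ⊗ [2, -3, -3] ⊗ [0, -2, -3] reproduces all 18 entries of T, so T = [1, -1] ⊗ [2, -3, -3] ⊗ [0, -2, -3] and rank(T) ≤ 1.
These bounds meet, so rank(T) = 1.

1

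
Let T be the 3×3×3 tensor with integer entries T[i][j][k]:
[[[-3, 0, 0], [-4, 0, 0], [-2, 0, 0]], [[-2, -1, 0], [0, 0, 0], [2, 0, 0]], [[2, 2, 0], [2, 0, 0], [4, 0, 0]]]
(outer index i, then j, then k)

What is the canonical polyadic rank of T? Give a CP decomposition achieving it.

rank(T) = 3

Lower bound: in the mode-1 unfolding of T (rows indexed by i, columns by (j,k)) the 3×3 minor on rows i ∈ {0, 1, 2}, columns (j,k) ∈ {(0,0), (0,1), (1,0)} is det [[-3, 0, -4], [-2, -1, 0], [2, 2, 2]] = 14 ≠ 0, so that unfolding has rank ≥ 3 and hence rank(T) ≥ 3 (CP rank is at least every unfolding rank, though it can be larger).
Upper bound: T is a sum of 3 rank-1 terms, T = [0, 1, -2] ∘ [1, 0, 0] ∘ [-1, -1, 0] + [1, -1, -2] ∘ [1, 2, 2] ∘ [-1, 0, 0] + [1, 1, 1] ∘ [1, 1, 0] ∘ [-2, 0, 0] (one valid choice — decompositions are not unique — normalised so each a, b is primitive with positive first nonzero entry; check it by expanding all entries), so rank(T) ≤ 3.
These bounds meet, so rank(T) = 3.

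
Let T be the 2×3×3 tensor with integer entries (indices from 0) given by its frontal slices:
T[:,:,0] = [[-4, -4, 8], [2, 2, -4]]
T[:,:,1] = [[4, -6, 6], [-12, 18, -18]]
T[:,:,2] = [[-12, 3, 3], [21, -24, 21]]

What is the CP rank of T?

2

Lower bound: the mode-1 unfolding of T (rows indexed by i, columns by (j,k) = (0,0), (0,1), (0,2), (1,0), (1,1), (1,2), (2,0), (2,1), (2,2)) is [[-4, 4, -12, -4, -6, 3, 8, 6, 3], [2, -12, 21, 2, 18, -24, -4, -18, 21]].
There the 2×2 minor on rows i ∈ {0, 1}, columns (j,k) ∈ {(0,0), (0,1)} is det [[-4, 4], [2, -12]] = 40 ≠ 0, so this unfolding has rank ≥ 2; CP rank is at least every unfolding rank, so rank(T) ≥ 2. (Unfolding ranks only ever bound the CP rank from below — rank(T) can be strictly larger than all of them — so the matching upper bound has to come from an explicit 2-term decomposition.)
Upper bound — finding two terms. Write S_k = T[:,:,k] for the frontal slices: S₀ = [[-4, -4, 8], [2, 2, -4]], S₁ = [[4, -6, 6], [-12, 18, -18]], S₂ = [[-12, 3, 3], [21, -24, 21]].
If T = a₁ ⊗ b₁ ⊗ c₁ + a₂ ⊗ b₂ ⊗ c₂ then each S_k = c₁[k]·a₁b₁ᵀ + c₂[k]·a₂b₂ᵀ. S₀ and S₁ are linearly independent, so a₁b₁ᵀ and a₂b₂ᵀ must span the same plane of matrices: they are the rank-1 matrices of the form x·S₀ + y·S₁.
The 2×2 minor of x·S₀ + y·S₁ on rows {0,1}, columns {0,1} is −100·xy = (-100)·(y)(x), vanishing at (x:y) = (1:0) and (0:1).
M₁ = S₀ = [[-4, -4, 8], [2, 2, -4]] = (-2)·[2, -1][1, 1, -2]ᵀ and M₂ = S₁ = [[4, -6, 6], [-12, 18, -18]] = 2·[1, -3][2, -3, 3]ᵀ, so take a₁ = [2, -1], b₁ = [1, 1, -2], a₂ = [1, -3], b₂ = [2, -3, 3].
Each slice is an integer combination of E₁ = a₁b₁ᵀ and E₂ = a₂b₂ᵀ: S₀ = −2·E₁, S₁ = 2·E₂, S₂ = −3·E₁ − 3·E₂; reading off coefficients, c₁ = [-2, 0, -3] and c₂ = [0, 2, -3].
Hence T = [2, -1] ⊗ [1, 1, -2] ⊗ [-2, 0, -3] + [1, -3] ⊗ [2, -3, 3] ⊗ [0, 2, -3], so rank(T) ≤ 2.
These bounds meet, so rank(T) = 2.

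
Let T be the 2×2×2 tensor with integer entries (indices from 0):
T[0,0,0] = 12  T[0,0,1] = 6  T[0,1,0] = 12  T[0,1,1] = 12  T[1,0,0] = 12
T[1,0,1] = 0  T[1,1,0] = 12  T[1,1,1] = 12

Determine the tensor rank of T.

2

Lower bound: the mode-3 unfolding of T (rows indexed by k, columns by (i,j) = (0,0), (0,1), (1,0), (1,1)) is [[12, 12, 12, 12], [6, 12, 0, 12]].
There the 2×2 minor on rows k ∈ {0, 1}, columns (i,j) ∈ {(0,0), (0,1)} is det [[12, 12], [6, 12]] = 72 ≠ 0, so this unfolding has rank ≥ 2; CP rank is at least every unfolding rank, so rank(T) ≥ 2. (Flattening ranks never certify an upper bound on CP rank; for that we must actually write T with 2 rank-1 terms.)
Upper bound — finding two terms. Write S_k = T[:,:,k] for the frontal slices: S₀ = [[12, 12], [12, 12]], S₁ = [[6, 12], [0, 12]].
If T = a₁ (x) b₁ (x) c₁ + a₂ (x) b₂ (x) c₂ then each S_k = c₁[k]·a₁b₁ᵀ + c₂[k]·a₂b₂ᵀ. S₀ and S₁ are linearly independent, so a₁b₁ᵀ and a₂b₂ᵀ must span the same plane of matrices: they are the rank-1 matrices of the form x·S₀ + y·S₁.
det(x·S₀ + y·S₁) is 72·xy + 72·y² = 72·(y)(x + y), vanishing at (x:y) = (1:0) and (1:-1).
M₁ = S₀ = [[12, 12], [12, 12]] = 12·(1, 1)(1, 1)ᵀ and M₂ = S₀ − S₁ = [[6, 0], [12, 0]] = 6·(1, 2)(1, 0)ᵀ, so take a₁ = (1, 1), b₁ = (1, 1), a₂ = (1, 2), b₂ = (1, 0).
Each slice is an integer combination of E₁ = a₁b₁ᵀ and E₂ = a₂b₂ᵀ: S₀ = 12·E₁, S₁ = 12·E₁ − 6·E₂; reading off coefficients, c₁ = (12, 12) and c₂ = (0, -6).
Hence T = (1, 1) (x) (1, 1) (x) (12, 12) + (1, 2) (x) (1, 0) (x) (0, -6), so rank(T) ≤ 2.
These bounds meet, so rank(T) = 2.
Check entry T[0,1,1] = 12: (1)·(1)·(12) + (1)·(0)·(-6) = 12.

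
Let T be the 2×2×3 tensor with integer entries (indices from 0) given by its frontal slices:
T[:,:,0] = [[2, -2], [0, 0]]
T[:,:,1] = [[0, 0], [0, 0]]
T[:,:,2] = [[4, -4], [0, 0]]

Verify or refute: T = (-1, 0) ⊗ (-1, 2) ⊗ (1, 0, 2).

Reconstruct entry (0,0,0) from the claimed factors: Σₗ aₗ[0]bₗ[0]cₗ[0] = (-1)·(-1)·(1) = 1, but T[0,0,0] = 2. The claim is false.

No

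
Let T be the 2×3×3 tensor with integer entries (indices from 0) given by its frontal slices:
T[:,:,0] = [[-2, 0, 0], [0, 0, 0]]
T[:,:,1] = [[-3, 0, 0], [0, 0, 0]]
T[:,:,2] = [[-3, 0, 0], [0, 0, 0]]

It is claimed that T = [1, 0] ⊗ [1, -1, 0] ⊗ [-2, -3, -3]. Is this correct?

Reconstruct entry (0,1,0) from the claimed factors: Σₗ aₗ[0]bₗ[1]cₗ[0] = (1)·(-1)·(-2) = 2, but T[0,1,0] = 0. The claim is false.

No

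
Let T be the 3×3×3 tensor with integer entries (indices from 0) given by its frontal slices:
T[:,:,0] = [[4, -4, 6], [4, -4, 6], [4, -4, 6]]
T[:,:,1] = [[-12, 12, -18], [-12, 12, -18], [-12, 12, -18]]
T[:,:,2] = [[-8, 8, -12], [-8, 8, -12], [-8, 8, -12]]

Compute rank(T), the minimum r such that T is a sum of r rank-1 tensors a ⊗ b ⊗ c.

1

Lower bound: T ≠ 0 (e.g. T[0,0,0] = 4), so rank(T) ≥ 1.
Upper bound: if T = a ⊗ b ⊗ c then every fibre of T is a multiple of the corresponding factor, so read the factors off the fibres through the nonzero entry T[0,0,0] = 4.
The mode-1 fibre T[:,0,0] = [4, 4, 4] gives a = [1, 1, 1] (primitive direction); the mode-2 fibre T[0,:,0] = [4, -4, 6] gives b = [2, -2, 3]; then c[k] = T[0,0,k] / (a[0]·b[0]) = [4, -12, -8] / 2 = [2, -6, -4].
Expanding [1, 1, 1] ⊗ [2, -2, 3] ⊗ [2, -6, -4] reproduces all 27 entries of T, so T = [1, 1, 1] ⊗ [2, -2, 3] ⊗ [2, -6, -4] and rank(T) ≤ 1.
These bounds meet, so rank(T) = 1.
Check entry T[1,0,0] = 4: (1)·(2)·(2) = 4.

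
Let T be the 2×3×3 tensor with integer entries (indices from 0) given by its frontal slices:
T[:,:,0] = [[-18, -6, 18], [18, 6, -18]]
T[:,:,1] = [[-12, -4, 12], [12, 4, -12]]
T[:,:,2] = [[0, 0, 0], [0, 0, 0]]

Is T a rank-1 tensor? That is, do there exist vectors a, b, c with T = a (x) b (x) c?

Yes

The mode-1 fibre T[:,0,0] = [-18, 18] gives a = [1, -1] (primitive direction); the mode-2 fibre T[0,:,0] = [-18, -6, 18] gives b = [3, 1, -3]; then c[k] = T[0,0,k] / (a[0]·b[0]) = [-18, -12, 0] / 3 = [-6, -4, 0].
Expanding [1, -1] (x) [3, 1, -3] (x) [-6, -4, 0] reproduces all 18 entries of T, so T = [1, -1] (x) [3, 1, -3] (x) [-6, -4, 0] and rank(T) ≤ 1.
Equivalently every frontal slice T[:,:,k] is c[k] times the rank-1 matrix [1, -1] (x) [3, 1, -3]. So T has rank 1 (it is nonzero).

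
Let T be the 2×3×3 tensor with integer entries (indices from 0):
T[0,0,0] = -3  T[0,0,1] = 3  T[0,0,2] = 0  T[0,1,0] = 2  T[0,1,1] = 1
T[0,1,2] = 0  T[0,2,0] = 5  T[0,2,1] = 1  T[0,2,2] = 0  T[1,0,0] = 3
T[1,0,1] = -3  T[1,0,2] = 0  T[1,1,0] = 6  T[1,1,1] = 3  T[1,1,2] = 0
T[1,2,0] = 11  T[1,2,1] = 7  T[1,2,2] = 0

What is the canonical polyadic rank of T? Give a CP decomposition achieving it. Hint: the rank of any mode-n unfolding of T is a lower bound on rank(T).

Lower bound: in the mode-2 unfolding of T (rows indexed by j, columns by (i,k)) the 2×2 minor on rows j ∈ {0, 1}, columns (i,k) ∈ {(0,0), (0,1)} is det [[-3, 3], [2, 1]] = -9 ≠ 0, so that unfolding has rank ≥ 2 and hence rank(T) ≥ 2 (CP rank is at least every unfolding rank, though it can be larger).
Upper bound: with S_k = T[:,:,k], the two rank-1 terms a₁b₁ᵀ, a₂b₂ᵀ are the rank-1 members of the pencil x·S₀ + y·S₁.
The 2×2 minor of x·S₀ + y·S₁ on rows {0,1}, columns {0,1} is −24·x² + 12·xy + 12·y² = (-12)·(x − y)(2·x + y), vanishing at (x:y) = (1:1) and (1:-2).
M₁ = S₀ + S₁ = [[0, 3, 6], [0, 9, 18]] = 3·[1, 3][0, 1, 2]ᵀ and M₂ = S₀ − 2·S₁ = [[-9, 0, 3], [9, 0, -3]] = (-3)·[1, -1][3, 0, -1]ᵀ, so take a₁ = [1, 3], b₁ = [0, 1, 2], a₂ = [1, -1], b₂ = [3, 0, -1].
Each slice is an integer combination of E₁ = a₁b₁ᵀ and E₂ = a₂b₂ᵀ: S₀ = 2·E₁ − E₂, S₁ = E₁ + E₂, S₂ = 0; reading off coefficients, c₁ = [2, 1, 0] and c₂ = [-1, 1, 0].
Hence T = [1, 3] ⊗ [0, 1, 2] ⊗ [2, 1, 0] + [1, -1] ⊗ [3, 0, -1] ⊗ [-1, 1, 0], so rank(T) ≤ 2.
These bounds meet, so rank(T) = 2.

rank(T) = 2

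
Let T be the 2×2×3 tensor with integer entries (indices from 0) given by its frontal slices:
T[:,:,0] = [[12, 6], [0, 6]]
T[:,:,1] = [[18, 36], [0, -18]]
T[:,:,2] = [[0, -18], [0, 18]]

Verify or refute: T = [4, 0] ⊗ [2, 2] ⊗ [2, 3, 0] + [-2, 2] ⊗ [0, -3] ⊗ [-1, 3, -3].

Reconstruct entry (0,0,0) from the claimed factors: Σₗ aₗ[0]bₗ[0]cₗ[0] = (4)·(2)·(2) + (-2)·(0)·(-1) = 16, but T[0,0,0] = 12. The claim is false.

No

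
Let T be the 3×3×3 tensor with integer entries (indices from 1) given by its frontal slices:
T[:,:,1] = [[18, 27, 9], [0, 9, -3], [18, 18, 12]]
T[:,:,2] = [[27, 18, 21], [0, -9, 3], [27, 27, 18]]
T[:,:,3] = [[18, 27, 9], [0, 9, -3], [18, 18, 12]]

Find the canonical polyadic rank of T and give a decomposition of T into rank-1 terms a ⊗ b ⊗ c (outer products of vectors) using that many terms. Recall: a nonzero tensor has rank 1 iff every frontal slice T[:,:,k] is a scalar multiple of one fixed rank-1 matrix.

Lower bound: the mode-2 unfolding of T (rows indexed by j, columns by (i,k) = (1,1), (1,2), (1,3), (2,1), (2,2), (2,3), (3,1), (3,2), (3,3)) is [[18, 27, 18, 0, 0, 0, 18, 27, 18], [27, 18, 27, 9, -9, 9, 18, 27, 18], [9, 21, 9, -3, 3, -3, 12, 18, 12]].
There the 2×2 minor on rows j ∈ {1, 2}, columns (i,k) ∈ {(1,1), (1,2)} is det [[18, 27], [27, 18]] = -405 ≠ 0, so this unfolding has rank ≥ 2; CP rank is at least every unfolding rank, so rank(T) ≥ 2. (This is only a lower bound: in general the CP rank may exceed every unfolding rank, so we still need to exhibit 2 rank-1 terms summing to T.)
Upper bound — finding two terms. Write S_k = T[:,:,k] for the frontal slices: S₁ = [[18, 27, 9], [0, 9, -3], [18, 18, 12]], S₂ = [[27, 18, 21], [0, -9, 3], [27, 27, 18]], S₃ = [[18, 27, 9], [0, 9, -3], [18, 18, 12]].
If T = a₁ ⊗ b₁ ⊗ c₁ + a₂ ⊗ b₂ ⊗ c₂ then each S_k = c₁[k]·a₁b₁ᵀ + c₂[k]·a₂b₂ᵀ. S₁ and S₂ are linearly independent, so a₁b₁ᵀ and a₂b₂ᵀ must span the same plane of matrices: they are the rank-1 matrices of the form x·S₁ + y·S₂.
The 2×2 minor of x·S₁ + y·S₂ on rows {1,2}, columns {1,2} is 162·x² + 81·xy − 243·y² = 81·(2·x + 3·y)(x − y), vanishing at (x:y) = (3:-2) and (1:1).
M₁ = 3·S₁ − 2·S₂ = [[0, 45, -15], [0, 45, -15], [0, 0, 0]] = 15·[1, 1, 0][0, 3, -1]ᵀ and M₂ = S₁ + S₂ = [[45, 45, 30], [0, 0, 0], [45, 45, 30]] = 15·[1, 0, 1][3, 3, 2]ᵀ, so take a₁ = [1, 1, 0], b₁ = [0, 3, -1], a₂ = [1, 0, 1], b₂ = [3, 3, 2].
Each slice is an integer combination of E₁ = a₁b₁ᵀ and E₂ = a₂b₂ᵀ: S₁ = 3·E₁ + 6·E₂, S₂ = −3·E₁ + 9·E₂, S₃ = 3·E₁ + 6·E₂; reading off coefficients, c₁ = [3, -3, 3] and c₂ = [6, 9, 6].
Hence T = [1, 1, 0] ⊗ [0, 3, -1] ⊗ [3, -3, 3] + [1, 0, 1] ⊗ [3, 3, 2] ⊗ [6, 9, 6], so rank(T) ≤ 2.
These bounds meet, so rank(T) = 2.

rank(T) = 2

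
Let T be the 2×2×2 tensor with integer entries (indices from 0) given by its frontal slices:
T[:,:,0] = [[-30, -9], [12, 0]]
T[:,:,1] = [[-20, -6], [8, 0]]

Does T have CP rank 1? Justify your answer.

The mode-1 unfolding of T (rows indexed by i, columns by (j,k) = (0,0), (0,1), (1,0), (1,1)) is [[-30, -20, -9, -6], [12, 8, 0, 0]].
There the 2×2 minor on rows i ∈ {0, 1}, columns (j,k) ∈ {(0,0), (1,0)} is det [[-30, -9], [12, 0]] = 108 ≠ 0, so this unfolding has rank ≥ 2; CP rank is at least every unfolding rank, so rank(T) ≥ 2.
In particular rank(T) ≥ 2 > 1, so T is not rank-1.

No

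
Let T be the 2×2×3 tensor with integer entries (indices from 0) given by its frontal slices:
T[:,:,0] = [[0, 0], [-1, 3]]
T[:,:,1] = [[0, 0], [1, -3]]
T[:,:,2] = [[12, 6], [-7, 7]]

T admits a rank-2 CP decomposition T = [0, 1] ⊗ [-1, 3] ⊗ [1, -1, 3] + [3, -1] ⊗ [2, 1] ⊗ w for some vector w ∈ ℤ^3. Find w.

w = [0, 0, 2]

Subtract the known terms from T to get the rank-1 residual R = [3, -1] ⊗ [2, 1] ⊗ w, so R[i,j,k] = a[i]·b[j]·w[k]. Pick indices with nonzero a[0]·b[0] = (3)·(2) = 6. Only the fibre through (0,0,·) is needed: R[0,0,:] = T[0,0,:] − Σₗ aₗ[0]bₗ[0]cₗ = [0, 0, 12] − (0)·(-1)·[1, -1, 3] = [0, 0, 12]. Then w[k] = R[0,0,k] / 6 for each k, giving w = [0, 0, 12] / 6 = [0, 0, 2].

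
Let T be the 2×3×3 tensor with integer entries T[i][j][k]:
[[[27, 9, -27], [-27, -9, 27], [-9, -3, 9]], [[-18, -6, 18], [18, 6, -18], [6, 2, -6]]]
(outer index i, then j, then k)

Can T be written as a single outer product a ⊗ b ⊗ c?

If T = a ⊗ b ⊗ c then every fibre of T is a multiple of the corresponding factor, so read the factors off the fibres through the nonzero entry T[0,0,0] = 27.
The mode-1 fibre T[:,0,0] = [27, -18] gives a = [3, -2] (primitive direction); the mode-2 fibre T[0,:,0] = [27, -27, -9] gives b = [3, -3, -1]; then c[k] = T[0,0,k] / (a[0]·b[0]) = [27, 9, -27] / 9 = [3, 1, -3].
Expanding [3, -2] ⊗ [3, -3, -1] ⊗ [3, 1, -3] reproduces all 18 entries of T, so T = [3, -2] ⊗ [3, -3, -1] ⊗ [3, 1, -3] and rank(T) ≤ 1.
Equivalently every frontal slice T[:,:,k] is c[k] times the rank-1 matrix [3, -2] ⊗ [3, -3, -1]. So T has rank 1 (it is nonzero).

Yes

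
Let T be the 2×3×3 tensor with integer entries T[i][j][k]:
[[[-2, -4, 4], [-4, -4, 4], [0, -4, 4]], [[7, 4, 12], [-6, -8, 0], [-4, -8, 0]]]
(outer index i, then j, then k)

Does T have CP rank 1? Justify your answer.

No

The mode-3 unfolding of T (rows indexed by k, columns by (i,j) = (0,0), (0,1), (0,2), (1,0), (1,1), (1,2)) is [[-2, -4, 0, 7, -6, -4], [-4, -4, -4, 4, -8, -8], [4, 4, 4, 12, 0, 0]].
There the 3×3 minor on rows k ∈ {0, 1, 2}, columns (i,j) ∈ {(0,0), (0,1), (1,0)} is det [[-2, -4, 7], [-4, -4, 4], [4, 4, 12]] = -128 ≠ 0, so this unfolding has rank ≥ 3; CP rank is at least every unfolding rank, so rank(T) ≥ 3.
In particular rank(T) ≥ 3 > 1, so T is not rank-1.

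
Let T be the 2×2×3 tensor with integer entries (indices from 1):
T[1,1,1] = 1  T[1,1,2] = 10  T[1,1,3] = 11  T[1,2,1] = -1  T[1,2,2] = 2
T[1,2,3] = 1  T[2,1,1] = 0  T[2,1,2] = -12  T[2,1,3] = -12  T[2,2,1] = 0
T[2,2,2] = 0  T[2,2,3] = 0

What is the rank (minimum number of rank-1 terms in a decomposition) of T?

Lower bound: the mode-3 unfolding of T (rows indexed by k, columns by (i,j) = (1,1), (1,2), (2,1), (2,2)) is [[1, -1, 0, 0], [10, 2, -12, 0], [11, 1, -12, 0]].
There the 2×2 minor on rows k ∈ {1, 2}, columns (i,j) ∈ {(1,1), (1,2)} is det [[1, -1], [10, 2]] = 12 ≠ 0, so this unfolding has rank ≥ 2; CP rank is at least every unfolding rank, so rank(T) ≥ 2. (This is only a lower bound: in general the CP rank may exceed every unfolding rank, so we still need to exhibit 2 rank-1 terms summing to T.)
Upper bound — finding two terms. Write S_k = T[:,:,k] for the frontal slices: S₁ = [[1, -1], [0, 0]], S₂ = [[10, 2], [-12, 0]], S₃ = [[11, 1], [-12, 0]].
If T = a₁ ∘ b₁ ∘ c₁ + a₂ ∘ b₂ ∘ c₂ then each S_k = c₁[k]·a₁b₁ᵀ + c₂[k]·a₂b₂ᵀ. S₁ and S₂ are linearly independent, so a₁b₁ᵀ and a₂b₂ᵀ must span the same plane of matrices: they are the rank-1 matrices of the form x·S₁ + y·S₂.
det(x·S₁ + y·S₂) is −12·xy + 24·y² = (-12)·(x − 2·y)(y), vanishing at (x:y) = (2:1) and (1:0).
M₁ = 2·S₁ + S₂ = [[12, 0], [-12, 0]] = 12·[1, -1][1, 0]ᵀ and M₂ = S₁ = [[1, -1], [0, 0]] = [1, 0][1, -1]ᵀ, so take a₁ = [1, -1], b₁ = [1, 0], a₂ = [1, 0], b₂ = [1, -1].
Each slice is an integer combination of E₁ = a₁b₁ᵀ and E₂ = a₂b₂ᵀ: S₁ = E₂, S₂ = 12·E₁ − 2·E₂, S₃ = 12·E₁ − E₂; reading off coefficients, c₁ = [0, 12, 12] and c₂ = [1, -2, -1].
Hence T = [1, -1] ∘ [1, 0] ∘ [0, 12, 12] + [1, 0] ∘ [1, -1] ∘ [1, -2, -1], so rank(T) ≤ 2.
These bounds meet, so rank(T) = 2.

2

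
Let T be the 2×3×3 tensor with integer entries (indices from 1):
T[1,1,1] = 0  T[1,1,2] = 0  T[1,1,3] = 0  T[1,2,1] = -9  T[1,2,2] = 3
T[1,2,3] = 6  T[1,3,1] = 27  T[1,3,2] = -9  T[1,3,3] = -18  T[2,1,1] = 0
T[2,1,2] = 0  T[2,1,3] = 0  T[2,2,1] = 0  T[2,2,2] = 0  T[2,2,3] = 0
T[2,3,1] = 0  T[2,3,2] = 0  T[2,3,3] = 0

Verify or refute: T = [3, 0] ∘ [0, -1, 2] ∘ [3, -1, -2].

Reconstruct entry (1,3,1) from the claimed factors: Σₗ aₗ[1]bₗ[3]cₗ[1] = (3)·(2)·(3) = 18, but T[1,3,1] = 27. The claim is false.

No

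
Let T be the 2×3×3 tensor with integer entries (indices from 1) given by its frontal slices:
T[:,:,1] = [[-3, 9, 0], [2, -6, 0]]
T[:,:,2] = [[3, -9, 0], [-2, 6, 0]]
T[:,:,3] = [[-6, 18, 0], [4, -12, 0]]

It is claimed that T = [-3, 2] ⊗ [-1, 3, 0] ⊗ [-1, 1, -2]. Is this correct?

Yes

Reconstruct entrywise from the claimed factors. For example, T[2,1,1] = 2 and Σₗ aₗ[2]bₗ[1]cₗ[1] = (2)·(-1)·(-1) = 2; checking all 18 entries, every one matches. The claim holds.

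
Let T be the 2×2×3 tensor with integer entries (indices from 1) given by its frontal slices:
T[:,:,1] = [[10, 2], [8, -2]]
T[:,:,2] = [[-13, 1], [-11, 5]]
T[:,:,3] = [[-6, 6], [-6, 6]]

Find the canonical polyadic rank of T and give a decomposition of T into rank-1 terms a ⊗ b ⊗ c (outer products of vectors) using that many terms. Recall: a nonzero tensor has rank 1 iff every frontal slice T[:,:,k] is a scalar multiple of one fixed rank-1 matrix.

Lower bound: the mode-2 unfolding of T (rows indexed by j, columns by (i,k) = (1,1), (1,2), (1,3), (2,1), (2,2), (2,3)) is [[10, -13, -6, 8, -11, -6], [2, 1, 6, -2, 5, 6]].
There the 2×2 minor on rows j ∈ {1, 2}, columns (i,k) ∈ {(1,1), (1,2)} is det [[10, -13], [2, 1]] = 36 ≠ 0, so this unfolding has rank ≥ 2; CP rank is at least every unfolding rank, so rank(T) ≥ 2. (Unfolding ranks only ever bound the CP rank from below — rank(T) can be strictly larger than all of them — so the matching upper bound has to come from an explicit 2-term decomposition.)
Upper bound — finding two terms. Write S_k = T[:,:,k] for the frontal slices: S₁ = [[10, 2], [8, -2]], S₂ = [[-13, 1], [-11, 5]], S₃ = [[-6, 6], [-6, 6]].
If T = a₁ ⊗ b₁ ⊗ c₁ + a₂ ⊗ b₂ ⊗ c₂ then each S_k = c₁[k]·a₁b₁ᵀ + c₂[k]·a₂b₂ᵀ. S₁ and S₂ are linearly independent, so a₁b₁ᵀ and a₂b₂ᵀ must span the same plane of matrices: they are the rank-1 matrices of the form x·S₁ + y·S₂.
det(x·S₁ + y·S₂) is −36·x² + 90·xy − 54·y² = (-18)·(2·x − 3·y)(x − y), vanishing at (x:y) = (3:2) and (1:1).
M₁ = 3·S₁ + 2·S₂ = [[4, 8], [2, 4]] = 2·(2, 1)(1, 2)ᵀ and M₂ = S₁ + S₂ = [[-3, 3], [-3, 3]] = (-3)·(1, 1)(1, -1)ᵀ, so take a₁ = (2, 1), b₁ = (1, 2), a₂ = (1, 1), b₂ = (1, -1).
Each slice is an integer combination of E₁ = a₁b₁ᵀ and E₂ = a₂b₂ᵀ: S₁ = 2·E₁ + 6·E₂, S₂ = −2·E₁ − 9·E₂, S₃ = −6·E₂; reading off coefficients, c₁ = (2, -2, 0) and c₂ = (6, -9, -6).
Hence T = (2, 1) ⊗ (1, 2) ⊗ (2, -2, 0) + (1, 1) ⊗ (1, -1) ⊗ (6, -9, -6), so rank(T) ≤ 2.
These bounds meet, so rank(T) = 2.

rank(T) = 2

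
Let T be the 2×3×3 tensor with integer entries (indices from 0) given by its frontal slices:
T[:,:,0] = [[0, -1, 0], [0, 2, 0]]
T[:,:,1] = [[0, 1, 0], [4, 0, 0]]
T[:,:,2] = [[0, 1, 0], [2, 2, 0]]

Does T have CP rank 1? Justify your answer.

No

The mode-3 unfolding of T (rows indexed by k, columns by (i,j) = (0,0), (0,1), (0,2), (1,0), (1,1), (1,2)) is [[0, -1, 0, 0, 2, 0], [0, 1, 0, 4, 0, 0], [0, 1, 0, 2, 2, 0]].
There the 3×3 minor on rows k ∈ {0, 1, 2}, columns (i,j) ∈ {(0,1), (1,0), (1,1)} is det [[-1, 0, 2], [1, 4, 0], [1, 2, 2]] = -12 ≠ 0, so this unfolding has rank ≥ 3; CP rank is at least every unfolding rank, so rank(T) ≥ 3.
In particular rank(T) ≥ 3 > 1, so T is not rank-1.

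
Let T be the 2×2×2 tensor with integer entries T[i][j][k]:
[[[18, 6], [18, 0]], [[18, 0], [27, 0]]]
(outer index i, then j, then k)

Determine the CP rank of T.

2

Lower bound: in the mode-3 unfolding of T (rows indexed by k, columns by (i,j)) the 2×2 minor on rows k ∈ {0, 1}, columns (i,j) ∈ {(0,0), (0,1)} is det [[18, 18], [6, 0]] = -108 ≠ 0, so that unfolding has rank ≥ 2 and hence rank(T) ≥ 2 (CP rank is at least every unfolding rank, though it can be larger).
Upper bound: with S_k = T[:,:,k], the two rank-1 terms a₁b₁ᵀ, a₂b₂ᵀ are the rank-1 members of the pencil x·S₀ + y·S₁.
det(x·S₀ + y·S₁) is 162·x² + 162·xy = 162·(x + y)(x), vanishing at (x:y) = (1:-1) and (0:1).
M₁ = S₀ − S₁ = [[12, 18], [18, 27]] = 3·[2, 3][2, 3]ᵀ and M₂ = S₁ = [[6, 0], [0, 0]] = 6·[1, 0][1, 0]ᵀ, so take a₁ = [2, 3], b₁ = [2, 3], a₂ = [1, 0], b₂ = [1, 0].
Each slice is an integer combination of E₁ = a₁b₁ᵀ and E₂ = a₂b₂ᵀ: S₀ = 3·E₁ + 6·E₂, S₁ = 6·E₂; reading off coefficients, c₁ = [3, 0] and c₂ = [6, 6].
Hence T = [2, 3] (x) [2, 3] (x) [3, 0] + [1, 0] (x) [1, 0] (x) [6, 6], so rank(T) ≤ 2.
These bounds meet, so rank(T) = 2.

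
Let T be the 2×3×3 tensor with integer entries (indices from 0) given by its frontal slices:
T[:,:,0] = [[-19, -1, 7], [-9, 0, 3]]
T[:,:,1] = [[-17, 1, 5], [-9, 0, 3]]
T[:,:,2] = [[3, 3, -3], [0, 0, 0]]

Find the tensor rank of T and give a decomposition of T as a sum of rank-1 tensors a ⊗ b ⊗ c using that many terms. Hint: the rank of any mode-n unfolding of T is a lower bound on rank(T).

rank(T) = 2

Lower bound: the mode-1 unfolding of T (rows indexed by i, columns by (j,k) = (0,0), (0,1), (0,2), (1,0), (1,1), (1,2), (2,0), (2,1), (2,2)) is [[-19, -17, 3, -1, 1, 3, 7, 5, -3], [-9, -9, 0, 0, 0, 0, 3, 3, 0]].
There the 2×2 minor on rows i ∈ {0, 1}, columns (j,k) ∈ {(0,0), (0,1)} is det [[-19, -17], [-9, -9]] = 18 ≠ 0, so this unfolding has rank ≥ 2; CP rank is at least every unfolding rank, so rank(T) ≥ 2. (Flattening ranks never certify an upper bound on CP rank; for that we must actually write T with 2 rank-1 terms.)
Upper bound — finding two terms. Write S_k = T[:,:,k] for the frontal slices: S₀ = [[-19, -1, 7], [-9, 0, 3]], S₁ = [[-17, 1, 5], [-9, 0, 3]], S₂ = [[3, 3, -3], [0, 0, 0]].
If T = a₁ ⊗ b₁ ⊗ c₁ + a₂ ⊗ b₂ ⊗ c₂ then each S_k = c₁[k]·a₁b₁ᵀ + c₂[k]·a₂b₂ᵀ. S₀ and S₁ are linearly independent, so a₁b₁ᵀ and a₂b₂ᵀ must span the same plane of matrices: they are the rank-1 matrices of the form x·S₀ + y·S₁.
The 2×2 minor of x·S₀ + y·S₁ on rows {0,1}, columns {0,1} is −9·x² + 9·y² = (-9)·(x − y)(x + y), vanishing at (x:y) = (1:1) and (1:-1).
M₁ = S₀ + S₁ = [[-36, 0, 12], [-18, 0, 6]] = (-6)·(2, 1)(3, 0, -1)ᵀ and M₂ = S₀ − S₁ = [[-2, -2, 2], [0, 0, 0]] = (-2)·(1, 0)(1, 1, -1)ᵀ, so take a₁ = (2, 1), b₁ = (3, 0, -1), a₂ = (1, 0), b₂ = (1, 1, -1).
Each slice is an integer combination of E₁ = a₁b₁ᵀ and E₂ = a₂b₂ᵀ: S₀ = −3·E₁ − E₂, S₁ = −3·E₁ + E₂, S₂ = 3·E₂; reading off coefficients, c₁ = (-3, -3, 0) and c₂ = (-1, 1, 3).
Hence T = (2, 1) ⊗ (3, 0, -1) ⊗ (-3, -3, 0) + (1, 0) ⊗ (1, 1, -1) ⊗ (-1, 1, 3), so rank(T) ≤ 2.
These bounds meet, so rank(T) = 2.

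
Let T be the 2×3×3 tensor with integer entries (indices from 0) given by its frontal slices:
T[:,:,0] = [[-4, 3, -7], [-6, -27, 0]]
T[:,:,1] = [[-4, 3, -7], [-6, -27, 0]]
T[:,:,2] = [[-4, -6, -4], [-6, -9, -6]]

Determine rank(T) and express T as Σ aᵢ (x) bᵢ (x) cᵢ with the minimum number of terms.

Lower bound: the mode-1 unfolding of T (rows indexed by i, columns by (j,k) = (0,0), (0,1), (0,2), (1,0), (1,1), (1,2), (2,0), (2,1), (2,2)) is [[-4, -4, -4, 3, 3, -6, -7, -7, -4], [-6, -6, -6, -27, -27, -9, 0, 0, -6]].
There the 2×2 minor on rows i ∈ {0, 1}, columns (j,k) ∈ {(0,0), (1,0)} is det [[-4, 3], [-6, -27]] = 126 ≠ 0, so this unfolding has rank ≥ 2; CP rank is at least every unfolding rank, so rank(T) ≥ 2. (Flattening ranks never certify an upper bound on CP rank; for that we must actually write T with 2 rank-1 terms.)
Upper bound — finding two terms. Write S_k = T[:,:,k] for the frontal slices: S₀ = [[-4, 3, -7], [-6, -27, 0]], S₁ = [[-4, 3, -7], [-6, -27, 0]], S₂ = [[-4, -6, -4], [-6, -9, -6]].
If T = a₁ (x) b₁ (x) c₁ + a₂ (x) b₂ (x) c₂ then each S_k = c₁[k]·a₁b₁ᵀ + c₂[k]·a₂b₂ᵀ. S₀ and S₂ are linearly independent, so a₁b₁ᵀ and a₂b₂ᵀ must span the same plane of matrices: they are the rank-1 matrices of the form x·S₀ + y·S₂.
The 2×2 minor of x·S₀ + y·S₂ on rows {0,1}, columns {0,1} is 126·x² + 126·xy = 126·(x + y)(x), vanishing at (x:y) = (1:-1) and (0:1).
M₁ = S₀ − S₂ = [[0, 9, -3], [0, -18, 6]] = 3·(1, -2)(0, 3, -1)ᵀ and M₂ = S₂ = [[-4, -6, -4], [-6, -9, -6]] = −(2, 3)(2, 3, 2)ᵀ, so take a₁ = (1, -2), b₁ = (0, 3, -1), a₂ = (2, 3), b₂ = (2, 3, 2).
Each slice is an integer combination of E₁ = a₁b₁ᵀ and E₂ = a₂b₂ᵀ: S₀ = 3·E₁ − E₂, S₁ = 3·E₁ − E₂, S₂ = −E₂; reading off coefficients, c₁ = (3, 3, 0) and c₂ = (-1, -1, -1).
Hence T = (1, -2) (x) (0, 3, -1) (x) (3, 3, 0) + (2, 3) (x) (2, 3, 2) (x) (-1, -1, -1), so rank(T) ≤ 2.
These bounds meet, so rank(T) = 2.

rank(T) = 2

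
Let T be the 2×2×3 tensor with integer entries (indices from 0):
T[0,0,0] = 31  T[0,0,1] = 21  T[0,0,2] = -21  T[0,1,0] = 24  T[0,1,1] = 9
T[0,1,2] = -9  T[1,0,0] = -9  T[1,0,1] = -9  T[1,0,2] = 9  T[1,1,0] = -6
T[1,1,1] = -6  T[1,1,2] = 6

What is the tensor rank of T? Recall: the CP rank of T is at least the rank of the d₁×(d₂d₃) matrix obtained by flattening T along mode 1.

Lower bound: the mode-1 unfolding of T (rows indexed by i, columns by (j,k) = (0,0), (0,1), (0,2), (1,0), (1,1), (1,2)) is [[31, 21, -21, 24, 9, -9], [-9, -9, 9, -6, -6, 6]].
There the 2×2 minor on rows i ∈ {0, 1}, columns (j,k) ∈ {(0,0), (0,1)} is det [[31, 21], [-9, -9]] = -90 ≠ 0, so this unfolding has rank ≥ 2; CP rank is at least every unfolding rank, so rank(T) ≥ 2. (Flattening ranks never certify an upper bound on CP rank; for that we must actually write T with 2 rank-1 terms.)
Upper bound — finding two terms. Write S_k = T[:,:,k] for the frontal slices: S₀ = [[31, 24], [-9, -6]], S₁ = [[21, 9], [-9, -6]], S₂ = [[-21, -9], [9, 6]].
If T = a₁ (x) b₁ (x) c₁ + a₂ (x) b₂ (x) c₂ then each S_k = c₁[k]·a₁b₁ᵀ + c₂[k]·a₂b₂ᵀ. S₀ and S₁ are linearly independent, so a₁b₁ᵀ and a₂b₂ᵀ must span the same plane of matrices: they are the rank-1 matrices of the form x·S₀ + y·S₁.
det(x·S₀ + y·S₁) is 30·x² − 15·xy − 45·y² = 15·(2·x − 3·y)(x + y), vanishing at (x:y) = (3:2) and (1:-1).
M₁ = 3·S₀ + 2·S₁ = [[135, 90], [-45, -30]] = 15·[3, -1][3, 2]ᵀ and M₂ = S₀ − S₁ = [[10, 15], [0, 0]] = 5·[1, 0][2, 3]ᵀ, so take a₁ = [3, -1], b₁ = [3, 2], a₂ = [1, 0], b₂ = [2, 3].
Each slice is an integer combination of E₁ = a₁b₁ᵀ and E₂ = a₂b₂ᵀ: S₀ = 3·E₁ + 2·E₂, S₁ = 3·E₁ − 3·E₂, S₂ = −3·E₁ + 3·E₂; reading off coefficients, c₁ = [3, 3, -3] and c₂ = [2, -3, 3].
Hence T = [3, -1] (x) [3, 2] (x) [3, 3, -3] + [1, 0] (x) [2, 3] (x) [2, -3, 3], so rank(T) ≤ 2.
These bounds meet, so rank(T) = 2.

2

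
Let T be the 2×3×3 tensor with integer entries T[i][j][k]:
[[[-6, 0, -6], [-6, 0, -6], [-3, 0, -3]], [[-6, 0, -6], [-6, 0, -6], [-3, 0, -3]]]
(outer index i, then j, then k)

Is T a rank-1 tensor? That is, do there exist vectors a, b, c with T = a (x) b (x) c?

Yes

If T = a (x) b (x) c then every fibre of T is a multiple of the corresponding factor, so read the factors off the fibres through the nonzero entry T[0,0,0] = -6.
The mode-1 fibre T[:,0,0] = [-6, -6] gives a = (1, 1) (primitive direction); the mode-2 fibre T[0,:,0] = [-6, -6, -3] gives b = (2, 2, 1); then c[k] = T[0,0,k] / (a[0]·b[0]) = [-6, 0, -6] / 2 = (-3, 0, -3).
Expanding (1, 1) (x) (2, 2, 1) (x) (-3, 0, -3) reproduces all 18 entries of T, so T = (1, 1) (x) (2, 2, 1) (x) (-3, 0, -3) and rank(T) ≤ 1.
Equivalently every frontal slice T[:,:,k] is c[k] times the rank-1 matrix (1, 1) (x) (2, 2, 1). So T has rank 1 (it is nonzero).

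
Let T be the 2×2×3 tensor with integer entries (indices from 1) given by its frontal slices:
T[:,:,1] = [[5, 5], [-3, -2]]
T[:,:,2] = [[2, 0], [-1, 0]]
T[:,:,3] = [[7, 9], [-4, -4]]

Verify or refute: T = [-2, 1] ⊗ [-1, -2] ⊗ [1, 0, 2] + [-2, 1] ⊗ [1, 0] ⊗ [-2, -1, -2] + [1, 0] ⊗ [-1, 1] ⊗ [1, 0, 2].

Reconstruct entry (1,1,3) from the claimed factors: Σₗ aₗ[1]bₗ[1]cₗ[3] = (-2)·(-1)·(2) + (-2)·(1)·(-2) + (1)·(-1)·(2) = 6, but T[1,1,3] = 7. The claim is false.

No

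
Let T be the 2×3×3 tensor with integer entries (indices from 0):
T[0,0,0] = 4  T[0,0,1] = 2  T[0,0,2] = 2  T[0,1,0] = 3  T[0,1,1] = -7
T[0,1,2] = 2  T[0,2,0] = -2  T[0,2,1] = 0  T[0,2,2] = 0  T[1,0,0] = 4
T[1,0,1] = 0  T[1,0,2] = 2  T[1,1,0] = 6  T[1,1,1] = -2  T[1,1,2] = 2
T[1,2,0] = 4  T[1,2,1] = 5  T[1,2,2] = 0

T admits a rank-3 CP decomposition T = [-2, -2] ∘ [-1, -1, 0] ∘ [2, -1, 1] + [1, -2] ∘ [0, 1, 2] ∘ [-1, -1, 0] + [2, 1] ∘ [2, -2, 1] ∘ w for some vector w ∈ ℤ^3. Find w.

Subtract the known terms from T to get the rank-1 residual R = [2, 1] ∘ [2, -2, 1] ∘ w, so R[i,j,k] = a[i]·b[j]·w[k]. Pick indices with nonzero a[0]·b[0] = (2)·(2) = 4. Only the fibre through (0,0,·) is needed: R[0,0,:] = T[0,0,:] − Σₗ aₗ[0]bₗ[0]cₗ = [4, 2, 2] − (-2)·(-1)·[2, -1, 1] − (1)·(0)·[-1, -1, 0] = [0, 4, 0]. Then w[k] = R[0,0,k] / 4 for each k, giving w = [0, 4, 0] / 4 = [0, 1, 0].

w = [0, 1, 0]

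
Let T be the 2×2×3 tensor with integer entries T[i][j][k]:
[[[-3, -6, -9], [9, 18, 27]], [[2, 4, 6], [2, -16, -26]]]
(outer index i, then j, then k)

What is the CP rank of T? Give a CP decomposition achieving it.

Lower bound: the mode-3 unfolding of T (rows indexed by k, columns by (i,j) = (0,0), (0,1), (1,0), (1,1)) is [[-3, 9, 2, 2], [-6, 18, 4, -16], [-9, 27, 6, -26]].
There the 2×2 minor on rows k ∈ {0, 1}, columns (i,j) ∈ {(0,0), (1,1)} is det [[-3, 2], [-6, -16]] = 60 ≠ 0, so this unfolding has rank ≥ 2; CP rank is at least every unfolding rank, so rank(T) ≥ 2. (Unfolding ranks only ever bound the CP rank from below — rank(T) can be strictly larger than all of them — so the matching upper bound has to come from an explicit 2-term decomposition.)
Upper bound — finding two terms. Write S_k = T[:,:,k] for the frontal slices: S₀ = [[-3, 9], [2, 2]], S₁ = [[-6, 18], [4, -16]], S₂ = [[-9, 27], [6, -26]].
If T = a₁ ⊗ b₁ ⊗ c₁ + a₂ ⊗ b₂ ⊗ c₂ then each S_k = c₁[k]·a₁b₁ᵀ + c₂[k]·a₂b₂ᵀ. S₀ and S₁ are linearly independent, so a₁b₁ᵀ and a₂b₂ᵀ must span the same plane of matrices: they are the rank-1 matrices of the form x·S₀ + y·S₁.
det(x·S₀ + y·S₁) is −24·x² − 36·xy + 24·y² = (-12)·(x + 2·y)(2·x − y), vanishing at (x:y) = (2:-1) and (1:2).
M₁ = 2·S₀ − S₁ = [[0, 0], [0, 20]] = 20·[0, 1][0, 1]ᵀ and M₂ = S₀ + 2·S₁ = [[-15, 45], [10, -30]] = (-5)·[3, -2][1, -3]ᵀ, so take a₁ = [0, 1], b₁ = [0, 1], a₂ = [3, -2], b₂ = [1, -3].
Each slice is an integer combination of E₁ = a₁b₁ᵀ and E₂ = a₂b₂ᵀ: S₀ = 8·E₁ − E₂, S₁ = −4·E₁ − 2·E₂, S₂ = −8·E₁ − 3·E₂; reading off coefficients, c₁ = [8, -4, -8] and c₂ = [-1, -2, -3].
Hence T = [0, 1] ⊗ [0, 1] ⊗ [8, -4, -8] + [3, -2] ⊗ [1, -3] ⊗ [-1, -2, -3], so rank(T) ≤ 2.
These bounds meet, so rank(T) = 2.

rank(T) = 2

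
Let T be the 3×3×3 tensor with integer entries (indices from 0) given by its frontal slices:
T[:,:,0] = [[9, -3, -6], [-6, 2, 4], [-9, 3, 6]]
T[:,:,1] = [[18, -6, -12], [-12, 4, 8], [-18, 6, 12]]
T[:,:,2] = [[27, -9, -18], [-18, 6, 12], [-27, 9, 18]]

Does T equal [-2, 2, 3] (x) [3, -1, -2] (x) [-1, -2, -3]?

No

Reconstruct entry (0,0,0) from the claimed factors: Σₗ aₗ[0]bₗ[0]cₗ[0] = (-2)·(3)·(-1) = 6, but T[0,0,0] = 9. The claim is false.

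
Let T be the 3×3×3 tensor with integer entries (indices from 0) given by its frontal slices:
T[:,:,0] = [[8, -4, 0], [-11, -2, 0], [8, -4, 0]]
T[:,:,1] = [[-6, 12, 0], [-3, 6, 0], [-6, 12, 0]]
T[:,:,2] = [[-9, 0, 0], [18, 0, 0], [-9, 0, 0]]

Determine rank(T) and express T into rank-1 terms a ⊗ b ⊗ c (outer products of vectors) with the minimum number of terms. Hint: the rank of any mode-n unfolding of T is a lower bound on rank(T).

rank(T) = 2

Lower bound: the mode-1 unfolding of T (rows indexed by i, columns by (j,k) = (0,0), (0,1), (0,2), (1,0), (1,1), (1,2), (2,0), (2,1), (2,2)) is [[8, -6, -9, -4, 12, 0, 0, 0, 0], [-11, -3, 18, -2, 6, 0, 0, 0, 0], [8, -6, -9, -4, 12, 0, 0, 0, 0]].
There the 2×2 minor on rows i ∈ {0, 1}, columns (j,k) ∈ {(0,0), (0,1)} is det [[8, -6], [-11, -3]] = -90 ≠ 0, so this unfolding has rank ≥ 2; CP rank is at least every unfolding rank, so rank(T) ≥ 2. (Flattening ranks never certify an upper bound on CP rank; for that we must actually write T with 2 rank-1 terms.)
Upper bound — finding two terms. Write S_k = T[:,:,k] for the frontal slices: S₀ = [[8, -4, 0], [-11, -2, 0], [8, -4, 0]], S₁ = [[-6, 12, 0], [-3, 6, 0], [-6, 12, 0]], S₂ = [[-9, 0, 0], [18, 0, 0], [-9, 0, 0]].
If T = a₁ ⊗ b₁ ⊗ c₁ + a₂ ⊗ b₂ ⊗ c₂ then each S_k = c₁[k]·a₁b₁ᵀ + c₂[k]·a₂b₂ᵀ. S₀ and S₁ are linearly independent, so a₁b₁ᵀ and a₂b₂ᵀ must span the same plane of matrices: they are the rank-1 matrices of the form x·S₀ + y·S₁.
The 2×2 minor of x·S₀ + y·S₁ on rows {0,1}, columns {0,1} is −60·x² + 180·xy = (-60)·(x − 3·y)(x), vanishing at (x:y) = (3:1) and (0:1).
M₁ = 3·S₀ + S₁ = [[18, 0, 0], [-36, 0, 0], [18, 0, 0]] = 18·(1, -2, 1)(1, 0, 0)ᵀ and M₂ = S₁ = [[-6, 12, 0], [-3, 6, 0], [-6, 12, 0]] = (-3)·(2, 1, 2)(1, -2, 0)ᵀ, so take a₁ = (1, -2, 1), b₁ = (1, 0, 0), a₂ = (2, 1, 2), b₂ = (1, -2, 0).
Each slice is an integer combination of E₁ = a₁b₁ᵀ and E₂ = a₂b₂ᵀ: S₀ = 6·E₁ + E₂, S₁ = −3·E₂, S₂ = −9·E₁; reading off coefficients, c₁ = (6, 0, -9) and c₂ = (1, -3, 0).
Hence T = (1, -2, 1) ⊗ (1, 0, 0) ⊗ (6, 0, -9) + (2, 1, 2) ⊗ (1, -2, 0) ⊗ (1, -3, 0), so rank(T) ≤ 2.
These bounds meet, so rank(T) = 2.
Check entry T[0,1,0] = -4: (1)·(0)·(6) + (2)·(-2)·(1) = -4.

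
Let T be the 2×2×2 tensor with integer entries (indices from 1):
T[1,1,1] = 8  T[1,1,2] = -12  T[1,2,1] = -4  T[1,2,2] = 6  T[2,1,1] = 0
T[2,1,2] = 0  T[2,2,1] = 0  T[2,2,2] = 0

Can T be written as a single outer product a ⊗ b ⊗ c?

Yes

If T = a ⊗ b ⊗ c then every fibre of T is a multiple of the corresponding factor, so read the factors off the fibres through the nonzero entry T[1,1,1] = 8.
The mode-1 fibre T[:,1,1] = [8, 0] gives a = [1, 0] (primitive direction); the mode-2 fibre T[1,:,1] = [8, -4] gives b = [2, -1]; then c[k] = T[1,1,k] / (a[1]·b[1]) = [8, -12] / 2 = [4, -6].
Expanding [1, 0] ⊗ [2, -1] ⊗ [4, -6] reproduces all 8 entries of T, so T = [1, 0] ⊗ [2, -1] ⊗ [4, -6] and rank(T) ≤ 1.
Equivalently every frontal slice T[:,:,k] is c[k] times the rank-1 matrix [1, 0] ⊗ [2, -1]. So T has rank 1 (it is nonzero).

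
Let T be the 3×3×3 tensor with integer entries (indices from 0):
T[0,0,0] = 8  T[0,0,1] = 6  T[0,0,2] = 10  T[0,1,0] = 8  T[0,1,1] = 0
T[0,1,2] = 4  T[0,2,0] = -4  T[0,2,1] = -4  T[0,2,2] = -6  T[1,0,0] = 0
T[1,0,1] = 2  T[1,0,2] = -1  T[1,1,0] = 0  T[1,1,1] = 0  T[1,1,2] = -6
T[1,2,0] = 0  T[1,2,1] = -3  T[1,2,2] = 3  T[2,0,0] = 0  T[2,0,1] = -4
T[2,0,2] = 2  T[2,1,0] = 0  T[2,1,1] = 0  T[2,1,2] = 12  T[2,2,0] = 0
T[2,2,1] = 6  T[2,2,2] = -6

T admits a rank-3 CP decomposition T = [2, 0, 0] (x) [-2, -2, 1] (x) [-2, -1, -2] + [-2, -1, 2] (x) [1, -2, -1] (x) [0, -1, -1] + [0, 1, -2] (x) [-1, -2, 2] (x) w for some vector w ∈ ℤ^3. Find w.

w = [0, -1, 2]

Subtract the known terms from T to get the rank-1 residual R = [0, 1, -2] (x) [-1, -2, 2] (x) w, so R[i,j,k] = a[i]·b[j]·w[k]. Pick indices with nonzero a[1]·b[0] = (1)·(-1) = -1. Only the fibre through (1,0,·) is needed: R[1,0,:] = T[1,0,:] − Σₗ aₗ[1]bₗ[0]cₗ = [0, 2, -1] − (0)·(-2)·[-2, -1, -2] − (-1)·(1)·[0, -1, -1] = [0, 1, -2]. Then w[k] = R[1,0,k] / -1 for each k, giving w = [0, 1, -2] / -1 = [0, -1, 2].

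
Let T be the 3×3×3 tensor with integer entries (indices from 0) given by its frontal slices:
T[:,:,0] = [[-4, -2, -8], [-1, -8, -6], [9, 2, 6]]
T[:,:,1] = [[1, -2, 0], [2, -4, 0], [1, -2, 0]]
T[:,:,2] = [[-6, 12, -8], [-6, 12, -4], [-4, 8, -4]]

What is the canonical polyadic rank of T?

Lower bound: the mode-1 unfolding of T (rows indexed by i, columns by (j,k) = (0,0), (0,1), (0,2), (1,0), (1,1), (1,2), (2,0), (2,1), (2,2)) is [[-4, 1, -6, -2, -2, 12, -8, 0, -8], [-1, 2, -6, -8, -4, 12, -6, 0, -4], [9, 1, -4, 2, -2, 8, 6, 0, -4]].
There the 3×3 minor on rows i ∈ {0, 1, 2}, columns (j,k) ∈ {(0,0), (0,1), (0,2)} is det [[-4, 1, -6], [-1, 2, -6], [9, 1, -4]] = 64 ≠ 0, so this unfolding has rank ≥ 3; CP rank is at least every unfolding rank, so rank(T) ≥ 3. (Unfolding ranks only ever bound the CP rank from below — rank(T) can be strictly larger than all of them — so the matching upper bound has to come from an explicit 3-term decomposition.)
Upper bound: T is a sum of 3 rank-1 terms, T = [1, 1, -2] ∘ [2, 1, 2] ∘ [-2, 0, 0] + [1, 2, 1] ∘ [1, -2, 0] ∘ [2, 1, -2] + [2, 1, 1] ∘ [1, -2, 2] ∘ [-1, 0, -2] (one valid choice — decompositions are not unique — normalised so each a, b is primitive with positive first nonzero entry; check it by expanding all entries), so rank(T) ≤ 3.
These bounds meet, so rank(T) = 3.

3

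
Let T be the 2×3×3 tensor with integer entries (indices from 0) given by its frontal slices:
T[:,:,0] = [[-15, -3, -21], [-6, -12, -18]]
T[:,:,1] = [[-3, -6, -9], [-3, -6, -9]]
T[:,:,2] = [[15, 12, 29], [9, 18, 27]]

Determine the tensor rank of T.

2

Lower bound: the mode-2 unfolding of T (rows indexed by j, columns by (i,k) = (0,0), (0,1), (0,2), (1,0), (1,1), (1,2)) is [[-15, -3, 15, -6, -3, 9], [-3, -6, 12, -12, -6, 18], [-21, -9, 29, -18, -9, 27]].
There the 2×2 minor on rows j ∈ {0, 1}, columns (i,k) ∈ {(0,0), (0,1)} is det [[-15, -3], [-3, -6]] = 81 ≠ 0, so this unfolding has rank ≥ 2; CP rank is at least every unfolding rank, so rank(T) ≥ 2. (Unfolding ranks only ever bound the CP rank from below — rank(T) can be strictly larger than all of them — so the matching upper bound has to come from an explicit 2-term decomposition.)
Upper bound — finding two terms. Write S_k = T[:,:,k] for the frontal slices: S₀ = [[-15, -3, -21], [-6, -12, -18]], S₁ = [[-3, -6, -9], [-3, -6, -9]], S₂ = [[15, 12, 29], [9, 18, 27]].
If T = a₁ (x) b₁ (x) c₁ + a₂ (x) b₂ (x) c₂ then each S_k = c₁[k]·a₁b₁ᵀ + c₂[k]·a₂b₂ᵀ. S₀ and S₁ are linearly independent, so a₁b₁ᵀ and a₂b₂ᵀ must span the same plane of matrices: they are the rank-1 matrices of the form x·S₀ + y·S₁.
The 2×2 minor of x·S₀ + y·S₁ on rows {0,1}, columns {0,1} is 162·x² + 81·xy = 81·(2·x + y)(x), vanishing at (x:y) = (1:-2) and (0:1).
M₁ = S₀ − 2·S₁ = [[-9, 9, -3], [0, 0, 0]] = (-3)·(1, 0)(3, -3, 1)ᵀ and M₂ = S₁ = [[-3, -6, -9], [-3, -6, -9]] = (-3)·(1, 1)(1, 2, 3)ᵀ, so take a₁ = (1, 0), b₁ = (3, -3, 1), a₂ = (1, 1), b₂ = (1, 2, 3).
Each slice is an integer combination of E₁ = a₁b₁ᵀ and E₂ = a₂b₂ᵀ: S₀ = −3·E₁ − 6·E₂, S₁ = −3·E₂, S₂ = 2·E₁ + 9·E₂; reading off coefficients, c₁ = (-3, 0, 2) and c₂ = (-6, -3, 9).
Hence T = (1, 0) (x) (3, -3, 1) (x) (-3, 0, 2) + (1, 1) (x) (1, 2, 3) (x) (-6, -3, 9), so rank(T) ≤ 2.
These bounds meet, so rank(T) = 2.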